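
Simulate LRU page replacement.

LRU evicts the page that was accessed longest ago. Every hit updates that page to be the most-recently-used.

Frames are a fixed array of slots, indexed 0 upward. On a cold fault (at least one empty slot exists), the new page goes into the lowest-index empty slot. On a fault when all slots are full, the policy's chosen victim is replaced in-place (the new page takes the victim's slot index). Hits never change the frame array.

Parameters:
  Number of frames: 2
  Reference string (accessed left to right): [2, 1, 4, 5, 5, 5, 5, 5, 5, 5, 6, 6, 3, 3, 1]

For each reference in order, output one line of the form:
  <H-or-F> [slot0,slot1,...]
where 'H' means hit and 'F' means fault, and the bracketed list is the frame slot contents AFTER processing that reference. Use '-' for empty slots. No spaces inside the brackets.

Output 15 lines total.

F [2,-]
F [2,1]
F [4,1]
F [4,5]
H [4,5]
H [4,5]
H [4,5]
H [4,5]
H [4,5]
H [4,5]
F [6,5]
H [6,5]
F [6,3]
H [6,3]
F [1,3]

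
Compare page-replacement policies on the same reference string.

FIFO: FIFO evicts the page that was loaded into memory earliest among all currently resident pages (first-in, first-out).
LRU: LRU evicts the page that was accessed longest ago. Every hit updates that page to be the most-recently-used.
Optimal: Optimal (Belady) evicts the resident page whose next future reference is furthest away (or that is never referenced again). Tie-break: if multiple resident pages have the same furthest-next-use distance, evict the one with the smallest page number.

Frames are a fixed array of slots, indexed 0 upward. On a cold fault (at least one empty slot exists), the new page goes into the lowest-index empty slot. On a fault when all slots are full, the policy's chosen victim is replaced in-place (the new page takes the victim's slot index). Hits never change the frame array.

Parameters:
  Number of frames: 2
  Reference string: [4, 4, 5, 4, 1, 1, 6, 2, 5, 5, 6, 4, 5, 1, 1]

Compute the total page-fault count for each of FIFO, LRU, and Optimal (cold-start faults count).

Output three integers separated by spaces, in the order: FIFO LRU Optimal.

Answer: 10 10 8

Derivation:
--- FIFO ---
  step 0: ref 4 -> FAULT, frames=[4,-] (faults so far: 1)
  step 1: ref 4 -> HIT, frames=[4,-] (faults so far: 1)
  step 2: ref 5 -> FAULT, frames=[4,5] (faults so far: 2)
  step 3: ref 4 -> HIT, frames=[4,5] (faults so far: 2)
  step 4: ref 1 -> FAULT, evict 4, frames=[1,5] (faults so far: 3)
  step 5: ref 1 -> HIT, frames=[1,5] (faults so far: 3)
  step 6: ref 6 -> FAULT, evict 5, frames=[1,6] (faults so far: 4)
  step 7: ref 2 -> FAULT, evict 1, frames=[2,6] (faults so far: 5)
  step 8: ref 5 -> FAULT, evict 6, frames=[2,5] (faults so far: 6)
  step 9: ref 5 -> HIT, frames=[2,5] (faults so far: 6)
  step 10: ref 6 -> FAULT, evict 2, frames=[6,5] (faults so far: 7)
  step 11: ref 4 -> FAULT, evict 5, frames=[6,4] (faults so far: 8)
  step 12: ref 5 -> FAULT, evict 6, frames=[5,4] (faults so far: 9)
  step 13: ref 1 -> FAULT, evict 4, frames=[5,1] (faults so far: 10)
  step 14: ref 1 -> HIT, frames=[5,1] (faults so far: 10)
  FIFO total faults: 10
--- LRU ---
  step 0: ref 4 -> FAULT, frames=[4,-] (faults so far: 1)
  step 1: ref 4 -> HIT, frames=[4,-] (faults so far: 1)
  step 2: ref 5 -> FAULT, frames=[4,5] (faults so far: 2)
  step 3: ref 4 -> HIT, frames=[4,5] (faults so far: 2)
  step 4: ref 1 -> FAULT, evict 5, frames=[4,1] (faults so far: 3)
  step 5: ref 1 -> HIT, frames=[4,1] (faults so far: 3)
  step 6: ref 6 -> FAULT, evict 4, frames=[6,1] (faults so far: 4)
  step 7: ref 2 -> FAULT, evict 1, frames=[6,2] (faults so far: 5)
  step 8: ref 5 -> FAULT, evict 6, frames=[5,2] (faults so far: 6)
  step 9: ref 5 -> HIT, frames=[5,2] (faults so far: 6)
  step 10: ref 6 -> FAULT, evict 2, frames=[5,6] (faults so far: 7)
  step 11: ref 4 -> FAULT, evict 5, frames=[4,6] (faults so far: 8)
  step 12: ref 5 -> FAULT, evict 6, frames=[4,5] (faults so far: 9)
  step 13: ref 1 -> FAULT, evict 4, frames=[1,5] (faults so far: 10)
  step 14: ref 1 -> HIT, frames=[1,5] (faults so far: 10)
  LRU total faults: 10
--- Optimal ---
  step 0: ref 4 -> FAULT, frames=[4,-] (faults so far: 1)
  step 1: ref 4 -> HIT, frames=[4,-] (faults so far: 1)
  step 2: ref 5 -> FAULT, frames=[4,5] (faults so far: 2)
  step 3: ref 4 -> HIT, frames=[4,5] (faults so far: 2)
  step 4: ref 1 -> FAULT, evict 4, frames=[1,5] (faults so far: 3)
  step 5: ref 1 -> HIT, frames=[1,5] (faults so far: 3)
  step 6: ref 6 -> FAULT, evict 1, frames=[6,5] (faults so far: 4)
  step 7: ref 2 -> FAULT, evict 6, frames=[2,5] (faults so far: 5)
  step 8: ref 5 -> HIT, frames=[2,5] (faults so far: 5)
  step 9: ref 5 -> HIT, frames=[2,5] (faults so far: 5)
  step 10: ref 6 -> FAULT, evict 2, frames=[6,5] (faults so far: 6)
  step 11: ref 4 -> FAULT, evict 6, frames=[4,5] (faults so far: 7)
  step 12: ref 5 -> HIT, frames=[4,5] (faults so far: 7)
  step 13: ref 1 -> FAULT, evict 4, frames=[1,5] (faults so far: 8)
  step 14: ref 1 -> HIT, frames=[1,5] (faults so far: 8)
  Optimal total faults: 8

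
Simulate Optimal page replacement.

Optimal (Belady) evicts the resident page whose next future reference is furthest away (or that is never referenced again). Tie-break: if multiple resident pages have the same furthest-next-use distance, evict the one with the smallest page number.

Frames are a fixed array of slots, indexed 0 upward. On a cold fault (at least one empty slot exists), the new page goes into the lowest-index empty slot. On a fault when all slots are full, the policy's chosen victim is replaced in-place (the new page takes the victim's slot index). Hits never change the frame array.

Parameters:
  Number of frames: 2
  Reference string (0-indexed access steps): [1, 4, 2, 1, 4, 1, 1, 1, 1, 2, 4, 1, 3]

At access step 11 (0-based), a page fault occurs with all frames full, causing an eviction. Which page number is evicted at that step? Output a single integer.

Step 0: ref 1 -> FAULT, frames=[1,-]
Step 1: ref 4 -> FAULT, frames=[1,4]
Step 2: ref 2 -> FAULT, evict 4, frames=[1,2]
Step 3: ref 1 -> HIT, frames=[1,2]
Step 4: ref 4 -> FAULT, evict 2, frames=[1,4]
Step 5: ref 1 -> HIT, frames=[1,4]
Step 6: ref 1 -> HIT, frames=[1,4]
Step 7: ref 1 -> HIT, frames=[1,4]
Step 8: ref 1 -> HIT, frames=[1,4]
Step 9: ref 2 -> FAULT, evict 1, frames=[2,4]
Step 10: ref 4 -> HIT, frames=[2,4]
Step 11: ref 1 -> FAULT, evict 2, frames=[1,4]
At step 11: evicted page 2

Answer: 2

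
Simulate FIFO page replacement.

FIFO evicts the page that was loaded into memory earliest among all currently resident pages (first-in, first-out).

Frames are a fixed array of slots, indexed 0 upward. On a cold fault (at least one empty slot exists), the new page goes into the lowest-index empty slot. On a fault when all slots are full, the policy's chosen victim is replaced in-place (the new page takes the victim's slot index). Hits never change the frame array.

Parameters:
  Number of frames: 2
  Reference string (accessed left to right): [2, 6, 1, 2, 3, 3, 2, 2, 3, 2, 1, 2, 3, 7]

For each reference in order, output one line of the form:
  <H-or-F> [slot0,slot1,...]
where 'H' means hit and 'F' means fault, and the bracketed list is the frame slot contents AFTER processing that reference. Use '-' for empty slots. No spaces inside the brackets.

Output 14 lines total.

F [2,-]
F [2,6]
F [1,6]
F [1,2]
F [3,2]
H [3,2]
H [3,2]
H [3,2]
H [3,2]
H [3,2]
F [3,1]
F [2,1]
F [2,3]
F [7,3]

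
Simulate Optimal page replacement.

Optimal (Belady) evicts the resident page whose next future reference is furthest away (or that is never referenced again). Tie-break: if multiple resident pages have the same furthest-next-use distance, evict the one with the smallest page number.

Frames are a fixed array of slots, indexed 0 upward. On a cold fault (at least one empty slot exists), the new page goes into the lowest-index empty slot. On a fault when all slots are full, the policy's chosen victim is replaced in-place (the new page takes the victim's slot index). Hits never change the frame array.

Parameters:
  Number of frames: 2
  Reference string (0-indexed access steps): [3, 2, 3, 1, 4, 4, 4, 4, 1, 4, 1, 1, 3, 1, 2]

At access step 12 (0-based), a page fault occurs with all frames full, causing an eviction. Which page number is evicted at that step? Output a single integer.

Step 0: ref 3 -> FAULT, frames=[3,-]
Step 1: ref 2 -> FAULT, frames=[3,2]
Step 2: ref 3 -> HIT, frames=[3,2]
Step 3: ref 1 -> FAULT, evict 2, frames=[3,1]
Step 4: ref 4 -> FAULT, evict 3, frames=[4,1]
Step 5: ref 4 -> HIT, frames=[4,1]
Step 6: ref 4 -> HIT, frames=[4,1]
Step 7: ref 4 -> HIT, frames=[4,1]
Step 8: ref 1 -> HIT, frames=[4,1]
Step 9: ref 4 -> HIT, frames=[4,1]
Step 10: ref 1 -> HIT, frames=[4,1]
Step 11: ref 1 -> HIT, frames=[4,1]
Step 12: ref 3 -> FAULT, evict 4, frames=[3,1]
At step 12: evicted page 4

Answer: 4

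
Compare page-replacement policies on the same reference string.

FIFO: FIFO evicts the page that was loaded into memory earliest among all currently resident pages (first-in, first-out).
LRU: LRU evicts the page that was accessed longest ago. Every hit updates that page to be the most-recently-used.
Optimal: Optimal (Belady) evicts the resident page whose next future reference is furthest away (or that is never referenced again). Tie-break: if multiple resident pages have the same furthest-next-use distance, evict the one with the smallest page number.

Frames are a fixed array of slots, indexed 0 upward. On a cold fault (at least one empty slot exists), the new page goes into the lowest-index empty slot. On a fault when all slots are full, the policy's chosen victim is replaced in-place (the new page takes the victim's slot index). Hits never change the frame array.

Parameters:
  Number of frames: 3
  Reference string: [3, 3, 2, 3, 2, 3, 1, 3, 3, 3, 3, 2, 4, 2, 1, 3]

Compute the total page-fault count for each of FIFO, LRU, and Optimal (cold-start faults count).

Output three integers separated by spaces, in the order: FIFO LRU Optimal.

--- FIFO ---
  step 0: ref 3 -> FAULT, frames=[3,-,-] (faults so far: 1)
  step 1: ref 3 -> HIT, frames=[3,-,-] (faults so far: 1)
  step 2: ref 2 -> FAULT, frames=[3,2,-] (faults so far: 2)
  step 3: ref 3 -> HIT, frames=[3,2,-] (faults so far: 2)
  step 4: ref 2 -> HIT, frames=[3,2,-] (faults so far: 2)
  step 5: ref 3 -> HIT, frames=[3,2,-] (faults so far: 2)
  step 6: ref 1 -> FAULT, frames=[3,2,1] (faults so far: 3)
  step 7: ref 3 -> HIT, frames=[3,2,1] (faults so far: 3)
  step 8: ref 3 -> HIT, frames=[3,2,1] (faults so far: 3)
  step 9: ref 3 -> HIT, frames=[3,2,1] (faults so far: 3)
  step 10: ref 3 -> HIT, frames=[3,2,1] (faults so far: 3)
  step 11: ref 2 -> HIT, frames=[3,2,1] (faults so far: 3)
  step 12: ref 4 -> FAULT, evict 3, frames=[4,2,1] (faults so far: 4)
  step 13: ref 2 -> HIT, frames=[4,2,1] (faults so far: 4)
  step 14: ref 1 -> HIT, frames=[4,2,1] (faults so far: 4)
  step 15: ref 3 -> FAULT, evict 2, frames=[4,3,1] (faults so far: 5)
  FIFO total faults: 5
--- LRU ---
  step 0: ref 3 -> FAULT, frames=[3,-,-] (faults so far: 1)
  step 1: ref 3 -> HIT, frames=[3,-,-] (faults so far: 1)
  step 2: ref 2 -> FAULT, frames=[3,2,-] (faults so far: 2)
  step 3: ref 3 -> HIT, frames=[3,2,-] (faults so far: 2)
  step 4: ref 2 -> HIT, frames=[3,2,-] (faults so far: 2)
  step 5: ref 3 -> HIT, frames=[3,2,-] (faults so far: 2)
  step 6: ref 1 -> FAULT, frames=[3,2,1] (faults so far: 3)
  step 7: ref 3 -> HIT, frames=[3,2,1] (faults so far: 3)
  step 8: ref 3 -> HIT, frames=[3,2,1] (faults so far: 3)
  step 9: ref 3 -> HIT, frames=[3,2,1] (faults so far: 3)
  step 10: ref 3 -> HIT, frames=[3,2,1] (faults so far: 3)
  step 11: ref 2 -> HIT, frames=[3,2,1] (faults so far: 3)
  step 12: ref 4 -> FAULT, evict 1, frames=[3,2,4] (faults so far: 4)
  step 13: ref 2 -> HIT, frames=[3,2,4] (faults so far: 4)
  step 14: ref 1 -> FAULT, evict 3, frames=[1,2,4] (faults so far: 5)
  step 15: ref 3 -> FAULT, evict 4, frames=[1,2,3] (faults so far: 6)
  LRU total faults: 6
--- Optimal ---
  step 0: ref 3 -> FAULT, frames=[3,-,-] (faults so far: 1)
  step 1: ref 3 -> HIT, frames=[3,-,-] (faults so far: 1)
  step 2: ref 2 -> FAULT, frames=[3,2,-] (faults so far: 2)
  step 3: ref 3 -> HIT, frames=[3,2,-] (faults so far: 2)
  step 4: ref 2 -> HIT, frames=[3,2,-] (faults so far: 2)
  step 5: ref 3 -> HIT, frames=[3,2,-] (faults so far: 2)
  step 6: ref 1 -> FAULT, frames=[3,2,1] (faults so far: 3)
  step 7: ref 3 -> HIT, frames=[3,2,1] (faults so far: 3)
  step 8: ref 3 -> HIT, frames=[3,2,1] (faults so far: 3)
  step 9: ref 3 -> HIT, frames=[3,2,1] (faults so far: 3)
  step 10: ref 3 -> HIT, frames=[3,2,1] (faults so far: 3)
  step 11: ref 2 -> HIT, frames=[3,2,1] (faults so far: 3)
  step 12: ref 4 -> FAULT, evict 3, frames=[4,2,1] (faults so far: 4)
  step 13: ref 2 -> HIT, frames=[4,2,1] (faults so far: 4)
  step 14: ref 1 -> HIT, frames=[4,2,1] (faults so far: 4)
  step 15: ref 3 -> FAULT, evict 1, frames=[4,2,3] (faults so far: 5)
  Optimal total faults: 5

Answer: 5 6 5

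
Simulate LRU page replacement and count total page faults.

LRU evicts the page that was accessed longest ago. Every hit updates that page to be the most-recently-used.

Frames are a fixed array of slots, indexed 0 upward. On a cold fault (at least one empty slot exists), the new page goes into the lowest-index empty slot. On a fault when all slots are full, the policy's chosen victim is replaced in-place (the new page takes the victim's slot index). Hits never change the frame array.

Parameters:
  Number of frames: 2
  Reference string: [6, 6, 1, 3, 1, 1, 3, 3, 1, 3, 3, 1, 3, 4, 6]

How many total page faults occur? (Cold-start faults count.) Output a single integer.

Step 0: ref 6 → FAULT, frames=[6,-]
Step 1: ref 6 → HIT, frames=[6,-]
Step 2: ref 1 → FAULT, frames=[6,1]
Step 3: ref 3 → FAULT (evict 6), frames=[3,1]
Step 4: ref 1 → HIT, frames=[3,1]
Step 5: ref 1 → HIT, frames=[3,1]
Step 6: ref 3 → HIT, frames=[3,1]
Step 7: ref 3 → HIT, frames=[3,1]
Step 8: ref 1 → HIT, frames=[3,1]
Step 9: ref 3 → HIT, frames=[3,1]
Step 10: ref 3 → HIT, frames=[3,1]
Step 11: ref 1 → HIT, frames=[3,1]
Step 12: ref 3 → HIT, frames=[3,1]
Step 13: ref 4 → FAULT (evict 1), frames=[3,4]
Step 14: ref 6 → FAULT (evict 3), frames=[6,4]
Total faults: 5

Answer: 5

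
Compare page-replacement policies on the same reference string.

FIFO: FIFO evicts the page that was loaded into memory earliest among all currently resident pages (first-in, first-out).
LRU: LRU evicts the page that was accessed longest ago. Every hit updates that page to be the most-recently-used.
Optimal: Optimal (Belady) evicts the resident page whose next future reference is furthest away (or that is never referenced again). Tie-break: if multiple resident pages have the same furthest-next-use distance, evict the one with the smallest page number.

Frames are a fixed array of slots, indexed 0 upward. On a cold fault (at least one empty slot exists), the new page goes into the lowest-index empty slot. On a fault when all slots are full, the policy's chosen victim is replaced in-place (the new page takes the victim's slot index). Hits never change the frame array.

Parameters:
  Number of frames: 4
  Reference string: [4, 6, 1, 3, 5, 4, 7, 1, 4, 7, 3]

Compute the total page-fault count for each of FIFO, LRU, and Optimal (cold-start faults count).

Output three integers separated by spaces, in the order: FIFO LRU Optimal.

Answer: 9 9 6

Derivation:
--- FIFO ---
  step 0: ref 4 -> FAULT, frames=[4,-,-,-] (faults so far: 1)
  step 1: ref 6 -> FAULT, frames=[4,6,-,-] (faults so far: 2)
  step 2: ref 1 -> FAULT, frames=[4,6,1,-] (faults so far: 3)
  step 3: ref 3 -> FAULT, frames=[4,6,1,3] (faults so far: 4)
  step 4: ref 5 -> FAULT, evict 4, frames=[5,6,1,3] (faults so far: 5)
  step 5: ref 4 -> FAULT, evict 6, frames=[5,4,1,3] (faults so far: 6)
  step 6: ref 7 -> FAULT, evict 1, frames=[5,4,7,3] (faults so far: 7)
  step 7: ref 1 -> FAULT, evict 3, frames=[5,4,7,1] (faults so far: 8)
  step 8: ref 4 -> HIT, frames=[5,4,7,1] (faults so far: 8)
  step 9: ref 7 -> HIT, frames=[5,4,7,1] (faults so far: 8)
  step 10: ref 3 -> FAULT, evict 5, frames=[3,4,7,1] (faults so far: 9)
  FIFO total faults: 9
--- LRU ---
  step 0: ref 4 -> FAULT, frames=[4,-,-,-] (faults so far: 1)
  step 1: ref 6 -> FAULT, frames=[4,6,-,-] (faults so far: 2)
  step 2: ref 1 -> FAULT, frames=[4,6,1,-] (faults so far: 3)
  step 3: ref 3 -> FAULT, frames=[4,6,1,3] (faults so far: 4)
  step 4: ref 5 -> FAULT, evict 4, frames=[5,6,1,3] (faults so far: 5)
  step 5: ref 4 -> FAULT, evict 6, frames=[5,4,1,3] (faults so far: 6)
  step 6: ref 7 -> FAULT, evict 1, frames=[5,4,7,3] (faults so far: 7)
  step 7: ref 1 -> FAULT, evict 3, frames=[5,4,7,1] (faults so far: 8)
  step 8: ref 4 -> HIT, frames=[5,4,7,1] (faults so far: 8)
  step 9: ref 7 -> HIT, frames=[5,4,7,1] (faults so far: 8)
  step 10: ref 3 -> FAULT, evict 5, frames=[3,4,7,1] (faults so far: 9)
  LRU total faults: 9
--- Optimal ---
  step 0: ref 4 -> FAULT, frames=[4,-,-,-] (faults so far: 1)
  step 1: ref 6 -> FAULT, frames=[4,6,-,-] (faults so far: 2)
  step 2: ref 1 -> FAULT, frames=[4,6,1,-] (faults so far: 3)
  step 3: ref 3 -> FAULT, frames=[4,6,1,3] (faults so far: 4)
  step 4: ref 5 -> FAULT, evict 6, frames=[4,5,1,3] (faults so far: 5)
  step 5: ref 4 -> HIT, frames=[4,5,1,3] (faults so far: 5)
  step 6: ref 7 -> FAULT, evict 5, frames=[4,7,1,3] (faults so far: 6)
  step 7: ref 1 -> HIT, frames=[4,7,1,3] (faults so far: 6)
  step 8: ref 4 -> HIT, frames=[4,7,1,3] (faults so far: 6)
  step 9: ref 7 -> HIT, frames=[4,7,1,3] (faults so far: 6)
  step 10: ref 3 -> HIT, frames=[4,7,1,3] (faults so far: 6)
  Optimal total faults: 6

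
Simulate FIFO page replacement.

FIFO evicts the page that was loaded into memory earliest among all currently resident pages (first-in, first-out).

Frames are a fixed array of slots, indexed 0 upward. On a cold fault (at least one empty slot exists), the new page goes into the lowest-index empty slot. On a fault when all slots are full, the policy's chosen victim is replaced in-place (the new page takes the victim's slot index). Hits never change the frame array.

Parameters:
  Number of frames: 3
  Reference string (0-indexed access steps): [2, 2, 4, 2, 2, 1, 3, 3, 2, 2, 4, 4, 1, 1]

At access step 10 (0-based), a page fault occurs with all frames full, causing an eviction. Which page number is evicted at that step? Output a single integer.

Answer: 1

Derivation:
Step 0: ref 2 -> FAULT, frames=[2,-,-]
Step 1: ref 2 -> HIT, frames=[2,-,-]
Step 2: ref 4 -> FAULT, frames=[2,4,-]
Step 3: ref 2 -> HIT, frames=[2,4,-]
Step 4: ref 2 -> HIT, frames=[2,4,-]
Step 5: ref 1 -> FAULT, frames=[2,4,1]
Step 6: ref 3 -> FAULT, evict 2, frames=[3,4,1]
Step 7: ref 3 -> HIT, frames=[3,4,1]
Step 8: ref 2 -> FAULT, evict 4, frames=[3,2,1]
Step 9: ref 2 -> HIT, frames=[3,2,1]
Step 10: ref 4 -> FAULT, evict 1, frames=[3,2,4]
At step 10: evicted page 1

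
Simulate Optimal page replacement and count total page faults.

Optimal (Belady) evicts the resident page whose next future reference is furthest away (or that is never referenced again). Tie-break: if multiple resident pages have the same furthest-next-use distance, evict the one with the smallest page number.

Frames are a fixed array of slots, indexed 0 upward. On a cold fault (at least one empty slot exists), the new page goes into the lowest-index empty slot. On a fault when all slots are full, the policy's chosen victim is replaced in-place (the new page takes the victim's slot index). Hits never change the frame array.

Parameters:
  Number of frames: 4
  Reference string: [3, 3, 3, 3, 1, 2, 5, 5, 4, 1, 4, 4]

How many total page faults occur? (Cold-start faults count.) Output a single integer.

Answer: 5

Derivation:
Step 0: ref 3 → FAULT, frames=[3,-,-,-]
Step 1: ref 3 → HIT, frames=[3,-,-,-]
Step 2: ref 3 → HIT, frames=[3,-,-,-]
Step 3: ref 3 → HIT, frames=[3,-,-,-]
Step 4: ref 1 → FAULT, frames=[3,1,-,-]
Step 5: ref 2 → FAULT, frames=[3,1,2,-]
Step 6: ref 5 → FAULT, frames=[3,1,2,5]
Step 7: ref 5 → HIT, frames=[3,1,2,5]
Step 8: ref 4 → FAULT (evict 2), frames=[3,1,4,5]
Step 9: ref 1 → HIT, frames=[3,1,4,5]
Step 10: ref 4 → HIT, frames=[3,1,4,5]
Step 11: ref 4 → HIT, frames=[3,1,4,5]
Total faults: 5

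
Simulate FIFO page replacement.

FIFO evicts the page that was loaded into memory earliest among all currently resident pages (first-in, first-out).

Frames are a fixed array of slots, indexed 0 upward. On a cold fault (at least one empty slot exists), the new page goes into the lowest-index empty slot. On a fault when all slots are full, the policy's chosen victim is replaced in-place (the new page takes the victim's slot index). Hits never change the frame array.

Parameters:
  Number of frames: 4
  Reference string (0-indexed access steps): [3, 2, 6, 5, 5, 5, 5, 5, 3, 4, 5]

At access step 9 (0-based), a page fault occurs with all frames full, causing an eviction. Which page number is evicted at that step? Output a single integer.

Step 0: ref 3 -> FAULT, frames=[3,-,-,-]
Step 1: ref 2 -> FAULT, frames=[3,2,-,-]
Step 2: ref 6 -> FAULT, frames=[3,2,6,-]
Step 3: ref 5 -> FAULT, frames=[3,2,6,5]
Step 4: ref 5 -> HIT, frames=[3,2,6,5]
Step 5: ref 5 -> HIT, frames=[3,2,6,5]
Step 6: ref 5 -> HIT, frames=[3,2,6,5]
Step 7: ref 5 -> HIT, frames=[3,2,6,5]
Step 8: ref 3 -> HIT, frames=[3,2,6,5]
Step 9: ref 4 -> FAULT, evict 3, frames=[4,2,6,5]
At step 9: evicted page 3

Answer: 3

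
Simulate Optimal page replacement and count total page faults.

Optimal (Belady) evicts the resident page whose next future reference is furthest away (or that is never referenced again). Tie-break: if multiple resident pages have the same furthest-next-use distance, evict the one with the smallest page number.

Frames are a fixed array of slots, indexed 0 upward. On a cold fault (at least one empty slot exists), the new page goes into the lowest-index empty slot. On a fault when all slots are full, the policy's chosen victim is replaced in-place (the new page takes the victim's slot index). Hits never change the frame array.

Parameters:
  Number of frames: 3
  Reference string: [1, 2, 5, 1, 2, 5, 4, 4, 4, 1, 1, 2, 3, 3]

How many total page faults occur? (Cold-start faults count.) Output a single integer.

Step 0: ref 1 → FAULT, frames=[1,-,-]
Step 1: ref 2 → FAULT, frames=[1,2,-]
Step 2: ref 5 → FAULT, frames=[1,2,5]
Step 3: ref 1 → HIT, frames=[1,2,5]
Step 4: ref 2 → HIT, frames=[1,2,5]
Step 5: ref 5 → HIT, frames=[1,2,5]
Step 6: ref 4 → FAULT (evict 5), frames=[1,2,4]
Step 7: ref 4 → HIT, frames=[1,2,4]
Step 8: ref 4 → HIT, frames=[1,2,4]
Step 9: ref 1 → HIT, frames=[1,2,4]
Step 10: ref 1 → HIT, frames=[1,2,4]
Step 11: ref 2 → HIT, frames=[1,2,4]
Step 12: ref 3 → FAULT (evict 1), frames=[3,2,4]
Step 13: ref 3 → HIT, frames=[3,2,4]
Total faults: 5

Answer: 5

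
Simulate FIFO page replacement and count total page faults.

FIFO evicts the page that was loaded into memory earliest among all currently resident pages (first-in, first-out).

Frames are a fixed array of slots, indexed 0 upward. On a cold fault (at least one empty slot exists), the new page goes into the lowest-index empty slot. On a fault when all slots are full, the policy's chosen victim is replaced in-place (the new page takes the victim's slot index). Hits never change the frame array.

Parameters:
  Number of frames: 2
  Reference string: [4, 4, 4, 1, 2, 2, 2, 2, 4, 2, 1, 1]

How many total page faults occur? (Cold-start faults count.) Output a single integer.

Step 0: ref 4 → FAULT, frames=[4,-]
Step 1: ref 4 → HIT, frames=[4,-]
Step 2: ref 4 → HIT, frames=[4,-]
Step 3: ref 1 → FAULT, frames=[4,1]
Step 4: ref 2 → FAULT (evict 4), frames=[2,1]
Step 5: ref 2 → HIT, frames=[2,1]
Step 6: ref 2 → HIT, frames=[2,1]
Step 7: ref 2 → HIT, frames=[2,1]
Step 8: ref 4 → FAULT (evict 1), frames=[2,4]
Step 9: ref 2 → HIT, frames=[2,4]
Step 10: ref 1 → FAULT (evict 2), frames=[1,4]
Step 11: ref 1 → HIT, frames=[1,4]
Total faults: 5

Answer: 5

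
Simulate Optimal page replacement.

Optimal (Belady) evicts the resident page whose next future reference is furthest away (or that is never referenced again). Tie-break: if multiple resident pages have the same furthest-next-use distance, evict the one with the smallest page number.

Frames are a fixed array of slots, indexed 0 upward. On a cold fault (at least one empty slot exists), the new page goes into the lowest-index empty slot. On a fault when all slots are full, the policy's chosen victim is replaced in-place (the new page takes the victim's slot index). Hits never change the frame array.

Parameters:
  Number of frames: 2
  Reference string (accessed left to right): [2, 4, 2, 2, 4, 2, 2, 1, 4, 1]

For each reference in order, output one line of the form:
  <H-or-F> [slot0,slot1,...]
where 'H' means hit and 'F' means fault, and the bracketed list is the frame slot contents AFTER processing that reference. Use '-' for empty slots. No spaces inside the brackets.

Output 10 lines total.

F [2,-]
F [2,4]
H [2,4]
H [2,4]
H [2,4]
H [2,4]
H [2,4]
F [1,4]
H [1,4]
H [1,4]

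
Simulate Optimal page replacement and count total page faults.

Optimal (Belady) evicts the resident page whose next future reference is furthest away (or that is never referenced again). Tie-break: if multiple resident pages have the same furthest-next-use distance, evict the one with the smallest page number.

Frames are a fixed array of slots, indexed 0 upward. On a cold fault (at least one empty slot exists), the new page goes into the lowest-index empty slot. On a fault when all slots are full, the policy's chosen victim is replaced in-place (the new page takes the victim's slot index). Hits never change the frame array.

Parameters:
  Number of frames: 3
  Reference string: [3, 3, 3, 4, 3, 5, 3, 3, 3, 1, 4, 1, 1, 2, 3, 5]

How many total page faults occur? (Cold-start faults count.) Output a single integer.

Answer: 6

Derivation:
Step 0: ref 3 → FAULT, frames=[3,-,-]
Step 1: ref 3 → HIT, frames=[3,-,-]
Step 2: ref 3 → HIT, frames=[3,-,-]
Step 3: ref 4 → FAULT, frames=[3,4,-]
Step 4: ref 3 → HIT, frames=[3,4,-]
Step 5: ref 5 → FAULT, frames=[3,4,5]
Step 6: ref 3 → HIT, frames=[3,4,5]
Step 7: ref 3 → HIT, frames=[3,4,5]
Step 8: ref 3 → HIT, frames=[3,4,5]
Step 9: ref 1 → FAULT (evict 5), frames=[3,4,1]
Step 10: ref 4 → HIT, frames=[3,4,1]
Step 11: ref 1 → HIT, frames=[3,4,1]
Step 12: ref 1 → HIT, frames=[3,4,1]
Step 13: ref 2 → FAULT (evict 1), frames=[3,4,2]
Step 14: ref 3 → HIT, frames=[3,4,2]
Step 15: ref 5 → FAULT (evict 2), frames=[3,4,5]
Total faults: 6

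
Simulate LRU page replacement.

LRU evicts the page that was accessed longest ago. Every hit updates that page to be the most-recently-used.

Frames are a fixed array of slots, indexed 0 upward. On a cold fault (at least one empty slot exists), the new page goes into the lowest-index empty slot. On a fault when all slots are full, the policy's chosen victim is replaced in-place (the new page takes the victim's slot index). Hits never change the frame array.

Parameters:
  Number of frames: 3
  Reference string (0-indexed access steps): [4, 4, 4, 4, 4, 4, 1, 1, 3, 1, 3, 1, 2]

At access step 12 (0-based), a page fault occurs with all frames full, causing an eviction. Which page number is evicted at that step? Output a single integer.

Step 0: ref 4 -> FAULT, frames=[4,-,-]
Step 1: ref 4 -> HIT, frames=[4,-,-]
Step 2: ref 4 -> HIT, frames=[4,-,-]
Step 3: ref 4 -> HIT, frames=[4,-,-]
Step 4: ref 4 -> HIT, frames=[4,-,-]
Step 5: ref 4 -> HIT, frames=[4,-,-]
Step 6: ref 1 -> FAULT, frames=[4,1,-]
Step 7: ref 1 -> HIT, frames=[4,1,-]
Step 8: ref 3 -> FAULT, frames=[4,1,3]
Step 9: ref 1 -> HIT, frames=[4,1,3]
Step 10: ref 3 -> HIT, frames=[4,1,3]
Step 11: ref 1 -> HIT, frames=[4,1,3]
Step 12: ref 2 -> FAULT, evict 4, frames=[2,1,3]
At step 12: evicted page 4

Answer: 4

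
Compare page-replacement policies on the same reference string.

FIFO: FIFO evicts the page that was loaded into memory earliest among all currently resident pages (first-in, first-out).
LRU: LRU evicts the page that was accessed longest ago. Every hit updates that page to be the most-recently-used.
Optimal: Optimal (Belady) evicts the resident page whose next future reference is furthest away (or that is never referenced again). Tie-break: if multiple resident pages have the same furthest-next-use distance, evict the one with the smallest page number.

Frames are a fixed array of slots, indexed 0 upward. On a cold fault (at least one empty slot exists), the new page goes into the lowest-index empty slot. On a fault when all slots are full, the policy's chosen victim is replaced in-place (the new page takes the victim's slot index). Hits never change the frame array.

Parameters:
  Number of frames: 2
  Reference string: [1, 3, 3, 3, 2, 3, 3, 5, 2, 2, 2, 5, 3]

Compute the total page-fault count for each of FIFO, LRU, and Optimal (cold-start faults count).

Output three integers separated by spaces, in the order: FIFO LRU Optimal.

Answer: 5 6 5

Derivation:
--- FIFO ---
  step 0: ref 1 -> FAULT, frames=[1,-] (faults so far: 1)
  step 1: ref 3 -> FAULT, frames=[1,3] (faults so far: 2)
  step 2: ref 3 -> HIT, frames=[1,3] (faults so far: 2)
  step 3: ref 3 -> HIT, frames=[1,3] (faults so far: 2)
  step 4: ref 2 -> FAULT, evict 1, frames=[2,3] (faults so far: 3)
  step 5: ref 3 -> HIT, frames=[2,3] (faults so far: 3)
  step 6: ref 3 -> HIT, frames=[2,3] (faults so far: 3)
  step 7: ref 5 -> FAULT, evict 3, frames=[2,5] (faults so far: 4)
  step 8: ref 2 -> HIT, frames=[2,5] (faults so far: 4)
  step 9: ref 2 -> HIT, frames=[2,5] (faults so far: 4)
  step 10: ref 2 -> HIT, frames=[2,5] (faults so far: 4)
  step 11: ref 5 -> HIT, frames=[2,5] (faults so far: 4)
  step 12: ref 3 -> FAULT, evict 2, frames=[3,5] (faults so far: 5)
  FIFO total faults: 5
--- LRU ---
  step 0: ref 1 -> FAULT, frames=[1,-] (faults so far: 1)
  step 1: ref 3 -> FAULT, frames=[1,3] (faults so far: 2)
  step 2: ref 3 -> HIT, frames=[1,3] (faults so far: 2)
  step 3: ref 3 -> HIT, frames=[1,3] (faults so far: 2)
  step 4: ref 2 -> FAULT, evict 1, frames=[2,3] (faults so far: 3)
  step 5: ref 3 -> HIT, frames=[2,3] (faults so far: 3)
  step 6: ref 3 -> HIT, frames=[2,3] (faults so far: 3)
  step 7: ref 5 -> FAULT, evict 2, frames=[5,3] (faults so far: 4)
  step 8: ref 2 -> FAULT, evict 3, frames=[5,2] (faults so far: 5)
  step 9: ref 2 -> HIT, frames=[5,2] (faults so far: 5)
  step 10: ref 2 -> HIT, frames=[5,2] (faults so far: 5)
  step 11: ref 5 -> HIT, frames=[5,2] (faults so far: 5)
  step 12: ref 3 -> FAULT, evict 2, frames=[5,3] (faults so far: 6)
  LRU total faults: 6
--- Optimal ---
  step 0: ref 1 -> FAULT, frames=[1,-] (faults so far: 1)
  step 1: ref 3 -> FAULT, frames=[1,3] (faults so far: 2)
  step 2: ref 3 -> HIT, frames=[1,3] (faults so far: 2)
  step 3: ref 3 -> HIT, frames=[1,3] (faults so far: 2)
  step 4: ref 2 -> FAULT, evict 1, frames=[2,3] (faults so far: 3)
  step 5: ref 3 -> HIT, frames=[2,3] (faults so far: 3)
  step 6: ref 3 -> HIT, frames=[2,3] (faults so far: 3)
  step 7: ref 5 -> FAULT, evict 3, frames=[2,5] (faults so far: 4)
  step 8: ref 2 -> HIT, frames=[2,5] (faults so far: 4)
  step 9: ref 2 -> HIT, frames=[2,5] (faults so far: 4)
  step 10: ref 2 -> HIT, frames=[2,5] (faults so far: 4)
  step 11: ref 5 -> HIT, frames=[2,5] (faults so far: 4)
  step 12: ref 3 -> FAULT, evict 2, frames=[3,5] (faults so far: 5)
  Optimal total faults: 5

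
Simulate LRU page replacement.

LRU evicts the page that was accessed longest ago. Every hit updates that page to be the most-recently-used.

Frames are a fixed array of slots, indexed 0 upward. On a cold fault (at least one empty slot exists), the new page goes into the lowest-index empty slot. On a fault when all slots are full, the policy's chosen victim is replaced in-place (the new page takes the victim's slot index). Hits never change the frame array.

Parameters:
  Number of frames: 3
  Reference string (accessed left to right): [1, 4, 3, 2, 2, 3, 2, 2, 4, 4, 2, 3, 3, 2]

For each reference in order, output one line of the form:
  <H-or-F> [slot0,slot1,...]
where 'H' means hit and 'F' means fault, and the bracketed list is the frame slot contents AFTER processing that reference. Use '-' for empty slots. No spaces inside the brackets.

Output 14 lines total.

F [1,-,-]
F [1,4,-]
F [1,4,3]
F [2,4,3]
H [2,4,3]
H [2,4,3]
H [2,4,3]
H [2,4,3]
H [2,4,3]
H [2,4,3]
H [2,4,3]
H [2,4,3]
H [2,4,3]
H [2,4,3]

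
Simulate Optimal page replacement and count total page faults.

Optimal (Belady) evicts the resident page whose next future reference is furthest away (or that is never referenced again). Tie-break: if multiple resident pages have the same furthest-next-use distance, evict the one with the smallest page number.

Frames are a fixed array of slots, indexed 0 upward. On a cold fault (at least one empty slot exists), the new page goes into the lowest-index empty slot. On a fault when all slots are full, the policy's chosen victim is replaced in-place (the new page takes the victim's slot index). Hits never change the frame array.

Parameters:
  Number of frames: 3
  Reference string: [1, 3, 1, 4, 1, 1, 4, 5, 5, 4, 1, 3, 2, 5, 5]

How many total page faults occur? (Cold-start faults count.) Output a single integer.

Answer: 6

Derivation:
Step 0: ref 1 → FAULT, frames=[1,-,-]
Step 1: ref 3 → FAULT, frames=[1,3,-]
Step 2: ref 1 → HIT, frames=[1,3,-]
Step 3: ref 4 → FAULT, frames=[1,3,4]
Step 4: ref 1 → HIT, frames=[1,3,4]
Step 5: ref 1 → HIT, frames=[1,3,4]
Step 6: ref 4 → HIT, frames=[1,3,4]
Step 7: ref 5 → FAULT (evict 3), frames=[1,5,4]
Step 8: ref 5 → HIT, frames=[1,5,4]
Step 9: ref 4 → HIT, frames=[1,5,4]
Step 10: ref 1 → HIT, frames=[1,5,4]
Step 11: ref 3 → FAULT (evict 1), frames=[3,5,4]
Step 12: ref 2 → FAULT (evict 3), frames=[2,5,4]
Step 13: ref 5 → HIT, frames=[2,5,4]
Step 14: ref 5 → HIT, frames=[2,5,4]
Total faults: 6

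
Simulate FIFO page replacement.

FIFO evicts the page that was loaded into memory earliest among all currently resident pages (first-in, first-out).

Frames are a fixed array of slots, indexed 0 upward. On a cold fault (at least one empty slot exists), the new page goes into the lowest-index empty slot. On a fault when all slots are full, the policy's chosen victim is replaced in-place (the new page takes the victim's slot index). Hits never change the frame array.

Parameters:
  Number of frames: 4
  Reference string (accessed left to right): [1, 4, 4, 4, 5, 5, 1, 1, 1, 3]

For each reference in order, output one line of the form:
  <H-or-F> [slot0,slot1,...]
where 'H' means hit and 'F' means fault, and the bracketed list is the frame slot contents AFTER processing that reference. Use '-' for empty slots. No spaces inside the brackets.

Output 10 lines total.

F [1,-,-,-]
F [1,4,-,-]
H [1,4,-,-]
H [1,4,-,-]
F [1,4,5,-]
H [1,4,5,-]
H [1,4,5,-]
H [1,4,5,-]
H [1,4,5,-]
F [1,4,5,3]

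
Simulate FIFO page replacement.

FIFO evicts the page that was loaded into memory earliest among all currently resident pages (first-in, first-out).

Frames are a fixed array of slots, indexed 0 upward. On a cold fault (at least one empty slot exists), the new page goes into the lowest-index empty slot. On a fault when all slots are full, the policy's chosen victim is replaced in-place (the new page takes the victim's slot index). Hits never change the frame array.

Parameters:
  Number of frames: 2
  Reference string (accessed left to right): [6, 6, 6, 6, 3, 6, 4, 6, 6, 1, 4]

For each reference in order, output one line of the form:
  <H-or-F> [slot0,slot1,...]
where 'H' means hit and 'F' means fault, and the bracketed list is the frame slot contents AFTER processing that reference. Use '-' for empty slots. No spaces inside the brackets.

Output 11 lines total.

F [6,-]
H [6,-]
H [6,-]
H [6,-]
F [6,3]
H [6,3]
F [4,3]
F [4,6]
H [4,6]
F [1,6]
F [1,4]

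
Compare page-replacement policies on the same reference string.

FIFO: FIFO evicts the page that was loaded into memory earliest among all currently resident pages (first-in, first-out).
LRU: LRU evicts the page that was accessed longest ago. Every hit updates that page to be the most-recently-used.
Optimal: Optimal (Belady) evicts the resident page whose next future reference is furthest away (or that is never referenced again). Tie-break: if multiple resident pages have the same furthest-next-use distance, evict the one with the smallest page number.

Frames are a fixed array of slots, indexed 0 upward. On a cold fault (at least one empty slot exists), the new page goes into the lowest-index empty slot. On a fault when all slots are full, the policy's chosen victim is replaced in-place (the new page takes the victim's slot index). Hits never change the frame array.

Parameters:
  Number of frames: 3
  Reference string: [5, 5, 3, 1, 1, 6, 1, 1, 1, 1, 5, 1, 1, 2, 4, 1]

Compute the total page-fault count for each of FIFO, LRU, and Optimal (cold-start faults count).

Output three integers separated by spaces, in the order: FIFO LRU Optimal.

Answer: 8 7 6

Derivation:
--- FIFO ---
  step 0: ref 5 -> FAULT, frames=[5,-,-] (faults so far: 1)
  step 1: ref 5 -> HIT, frames=[5,-,-] (faults so far: 1)
  step 2: ref 3 -> FAULT, frames=[5,3,-] (faults so far: 2)
  step 3: ref 1 -> FAULT, frames=[5,3,1] (faults so far: 3)
  step 4: ref 1 -> HIT, frames=[5,3,1] (faults so far: 3)
  step 5: ref 6 -> FAULT, evict 5, frames=[6,3,1] (faults so far: 4)
  step 6: ref 1 -> HIT, frames=[6,3,1] (faults so far: 4)
  step 7: ref 1 -> HIT, frames=[6,3,1] (faults so far: 4)
  step 8: ref 1 -> HIT, frames=[6,3,1] (faults so far: 4)
  step 9: ref 1 -> HIT, frames=[6,3,1] (faults so far: 4)
  step 10: ref 5 -> FAULT, evict 3, frames=[6,5,1] (faults so far: 5)
  step 11: ref 1 -> HIT, frames=[6,5,1] (faults so far: 5)
  step 12: ref 1 -> HIT, frames=[6,5,1] (faults so far: 5)
  step 13: ref 2 -> FAULT, evict 1, frames=[6,5,2] (faults so far: 6)
  step 14: ref 4 -> FAULT, evict 6, frames=[4,5,2] (faults so far: 7)
  step 15: ref 1 -> FAULT, evict 5, frames=[4,1,2] (faults so far: 8)
  FIFO total faults: 8
--- LRU ---
  step 0: ref 5 -> FAULT, frames=[5,-,-] (faults so far: 1)
  step 1: ref 5 -> HIT, frames=[5,-,-] (faults so far: 1)
  step 2: ref 3 -> FAULT, frames=[5,3,-] (faults so far: 2)
  step 3: ref 1 -> FAULT, frames=[5,3,1] (faults so far: 3)
  step 4: ref 1 -> HIT, frames=[5,3,1] (faults so far: 3)
  step 5: ref 6 -> FAULT, evict 5, frames=[6,3,1] (faults so far: 4)
  step 6: ref 1 -> HIT, frames=[6,3,1] (faults so far: 4)
  step 7: ref 1 -> HIT, frames=[6,3,1] (faults so far: 4)
  step 8: ref 1 -> HIT, frames=[6,3,1] (faults so far: 4)
  step 9: ref 1 -> HIT, frames=[6,3,1] (faults so far: 4)
  step 10: ref 5 -> FAULT, evict 3, frames=[6,5,1] (faults so far: 5)
  step 11: ref 1 -> HIT, frames=[6,5,1] (faults so far: 5)
  step 12: ref 1 -> HIT, frames=[6,5,1] (faults so far: 5)
  step 13: ref 2 -> FAULT, evict 6, frames=[2,5,1] (faults so far: 6)
  step 14: ref 4 -> FAULT, evict 5, frames=[2,4,1] (faults so far: 7)
  step 15: ref 1 -> HIT, frames=[2,4,1] (faults so far: 7)
  LRU total faults: 7
--- Optimal ---
  step 0: ref 5 -> FAULT, frames=[5,-,-] (faults so far: 1)
  step 1: ref 5 -> HIT, frames=[5,-,-] (faults so far: 1)
  step 2: ref 3 -> FAULT, frames=[5,3,-] (faults so far: 2)
  step 3: ref 1 -> FAULT, frames=[5,3,1] (faults so far: 3)
  step 4: ref 1 -> HIT, frames=[5,3,1] (faults so far: 3)
  step 5: ref 6 -> FAULT, evict 3, frames=[5,6,1] (faults so far: 4)
  step 6: ref 1 -> HIT, frames=[5,6,1] (faults so far: 4)
  step 7: ref 1 -> HIT, frames=[5,6,1] (faults so far: 4)
  step 8: ref 1 -> HIT, frames=[5,6,1] (faults so far: 4)
  step 9: ref 1 -> HIT, frames=[5,6,1] (faults so far: 4)
  step 10: ref 5 -> HIT, frames=[5,6,1] (faults so far: 4)
  step 11: ref 1 -> HIT, frames=[5,6,1] (faults so far: 4)
  step 12: ref 1 -> HIT, frames=[5,6,1] (faults so far: 4)
  step 13: ref 2 -> FAULT, evict 5, frames=[2,6,1] (faults so far: 5)
  step 14: ref 4 -> FAULT, evict 2, frames=[4,6,1] (faults so far: 6)
  step 15: ref 1 -> HIT, frames=[4,6,1] (faults so far: 6)
  Optimal total faults: 6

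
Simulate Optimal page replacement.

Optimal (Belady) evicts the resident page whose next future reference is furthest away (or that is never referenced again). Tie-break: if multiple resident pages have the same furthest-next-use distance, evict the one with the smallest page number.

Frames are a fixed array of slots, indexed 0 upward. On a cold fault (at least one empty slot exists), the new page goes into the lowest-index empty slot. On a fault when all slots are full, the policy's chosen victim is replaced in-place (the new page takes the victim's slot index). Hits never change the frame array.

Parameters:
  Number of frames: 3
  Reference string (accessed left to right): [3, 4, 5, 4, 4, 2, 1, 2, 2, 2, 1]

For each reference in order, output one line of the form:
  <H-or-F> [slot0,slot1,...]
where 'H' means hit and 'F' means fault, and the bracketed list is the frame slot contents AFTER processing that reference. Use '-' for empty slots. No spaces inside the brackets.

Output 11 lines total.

F [3,-,-]
F [3,4,-]
F [3,4,5]
H [3,4,5]
H [3,4,5]
F [2,4,5]
F [2,1,5]
H [2,1,5]
H [2,1,5]
H [2,1,5]
H [2,1,5]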